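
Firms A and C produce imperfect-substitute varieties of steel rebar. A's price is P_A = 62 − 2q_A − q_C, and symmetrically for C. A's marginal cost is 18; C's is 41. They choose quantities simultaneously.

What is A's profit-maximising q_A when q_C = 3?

10.25

Firm A's profit: π = q_A(62 − 2q_A − q_C) − 18q_A.
∂π/∂q_A = 44 − 4q_A − q_C = 0 ⇒ q_A = 11 − 0.25q_C.
At q_C = 3: q_A = 11 − 0.25·3 = 10.25.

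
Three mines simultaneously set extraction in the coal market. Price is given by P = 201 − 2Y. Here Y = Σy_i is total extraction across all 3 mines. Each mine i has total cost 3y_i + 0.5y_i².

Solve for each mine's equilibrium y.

A representative mine's profit is π_i = y_i(201 − 2Y) − 3y_i − 0.5y_i², with Y = y_i + Σ_{j≠i} y_j.
First-order condition: 198 − 5y_i − 2Σ_{j≠i} y_j = 0.
With identical mines, set every y_j = y: then 198 − 5y − 4y = 0, i.e. y = 198/9 = 22.

22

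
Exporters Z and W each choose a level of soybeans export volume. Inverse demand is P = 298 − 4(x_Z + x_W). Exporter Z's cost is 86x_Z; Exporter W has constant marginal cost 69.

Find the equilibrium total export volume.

Exporter Z's profit: π = x_Z(298 − 4(x_Z + x_W)) − 86x_Z.
∂π/∂x_Z = 212 − 8x_Z − 4x_W = 0, so x_Z = 26.5 − 0.5x_W.
By the same steps for W: x_W = 28.625 − 0.5x_Z.
Solving the two reaction functions simultaneously: (1 − (−0.5)(−0.5))x_Z = 26.5 − 0.5·28.625, so 0.75x_Z = 12.1875 and x_Z = 16.25.
Then x_W = 28.625 − 0.5·16.25 = 20.5.
Total export volume: 16.25 + 20.5 = 36.75.

36.75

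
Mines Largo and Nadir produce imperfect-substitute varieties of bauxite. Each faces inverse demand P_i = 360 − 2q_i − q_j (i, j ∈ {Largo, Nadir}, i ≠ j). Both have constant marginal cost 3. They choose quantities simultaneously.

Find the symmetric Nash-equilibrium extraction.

71.4

Mine Largo's profit: π = q_{Largo}(360 − 2q_{Largo} − q_{Nadir}) − 3q_{Largo}.
∂π/∂q_{Largo} = 357 − 4q_{Largo} − q_{Nadir} = 0 ⇒ q_{Largo} = 89.25 − 0.25q_{Nadir}.
The game is symmetric, so in equilibrium q_{Nadir} = q_{Largo}: the reaction function gives 1.25q_{Largo} = 89.25, hence q_{Largo} = 71.4.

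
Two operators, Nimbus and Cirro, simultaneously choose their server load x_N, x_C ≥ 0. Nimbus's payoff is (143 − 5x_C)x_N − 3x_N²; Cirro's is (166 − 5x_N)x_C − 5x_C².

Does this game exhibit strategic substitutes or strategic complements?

strategic substitutes

Expanding Nimbus's payoff: 143x_N − 5x_Cx_N − 3x_N².
∂π/∂x_N = 143 − 5x_C − 6x_N = 0, so x_N = 143/6 − (5/6)x_C.
The best-response slope dx_N/dx_C = −5/6 < 0: the reaction function is downward-sloping, so the choices are strategic substitutes.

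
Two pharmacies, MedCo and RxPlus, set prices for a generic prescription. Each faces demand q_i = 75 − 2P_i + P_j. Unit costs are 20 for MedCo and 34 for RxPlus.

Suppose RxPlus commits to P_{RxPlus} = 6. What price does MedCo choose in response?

30.25

MedCo's profit: π = (P_{MedCo} − 20)(75 − 2P_{MedCo} + P_{RxPlus}).
∂π/∂P_{MedCo} = 115 − 4P_{MedCo} + P_{RxPlus} = 0 ⇒ P_{MedCo} = 28.75 + 0.25P_{RxPlus}.
At P_{RxPlus} = 6: P_{MedCo} = 28.75 + 0.25·6 = 30.25.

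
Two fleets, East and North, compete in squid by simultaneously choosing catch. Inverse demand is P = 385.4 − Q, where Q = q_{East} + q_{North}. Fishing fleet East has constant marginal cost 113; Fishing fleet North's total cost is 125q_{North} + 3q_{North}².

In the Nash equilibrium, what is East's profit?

16363.5264

Fishing fleet East's profit: π = q_{East}(385.4 − (q_{East} + q_{North})) − 113q_{East}.
∂π/∂q_{East} = 272.4 − 2q_{East} − q_{North} = 0, so q_{East} = 136.2 − 0.5q_{North}.
For North: ∂π/∂q_{North} = 260.4 − 8q_{North} − q_{East} = 0 ⇒ q_{North} = 32.55 − 0.125q_{East}.
Solving the two reaction functions simultaneously: (1 − (−0.5)(−0.125))q_{East} = 136.2 − 0.5·32.55, so 0.9375q_{East} = 119.925 and q_{East} = 127.92.
Then q_{North} = 32.55 − 0.125·127.92 = 16.56.
Price P = 385.4 − 144.48 = 240.92.
East's profit: (240.92 − 113)·127.92 = 16363.5264.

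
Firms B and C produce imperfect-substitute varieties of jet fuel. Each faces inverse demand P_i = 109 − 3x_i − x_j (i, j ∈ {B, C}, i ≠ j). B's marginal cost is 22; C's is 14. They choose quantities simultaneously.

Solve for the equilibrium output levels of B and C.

12.2, 13.8

Firm B's profit: π = x_B(109 − 3x_B − x_C) − 22x_B.
∂π/∂x_B = 87 − 6x_B − x_C = 0 ⇒ x_B = 14.5 − (1/6)x_C.
Similarly x_C = 95/6 − (1/6)x_B.
Plugging x_C into B's best response: x_B = 14.5 − (1/6)(95/6 − (1/6)x_B) ⇒ (35/36)x_B = 427/36, so x_B = 12.2.
Then x_C = 95/6 − (1/6)·12.2 = 13.8.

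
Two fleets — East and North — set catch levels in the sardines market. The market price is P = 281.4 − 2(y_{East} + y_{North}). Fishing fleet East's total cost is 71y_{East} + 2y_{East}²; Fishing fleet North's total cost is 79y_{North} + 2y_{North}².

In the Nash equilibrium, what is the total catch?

41.28

Fishing fleet East's profit: π = y_{East}(281.4 − 2(y_{East} + y_{North})) − 71y_{East} − 2y_{East}².
∂π/∂y_{East} = 210.4 − 8y_{East} − 2y_{North} = 0, so y_{East} = 26.3 − 0.25y_{North}.
By the same steps for North: y_{North} = 25.3 − 0.25y_{East}.
Substituting the second reaction function into the first: y_{East} = 26.3 − 0.25(25.3 − 0.25y_{East}), which gives 0.9375y_{East} = 19.975 ⇒ y_{East} = 1598/75.
Then y_{North} = 25.3 − 0.25·(1598/75) = 1498/75.
Total catch: 1598/75 + 1498/75 = 41.28.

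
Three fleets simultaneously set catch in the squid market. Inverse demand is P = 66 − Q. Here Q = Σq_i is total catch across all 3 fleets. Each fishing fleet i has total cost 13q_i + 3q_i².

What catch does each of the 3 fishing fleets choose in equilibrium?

5.3

A representative fishing fleet's profit is π_i = q_i(66 − Q) − 13q_i − 3q_i², with Q = q_i + Σ_{j≠i} q_j.
First-order condition: 53 − 8q_i − Σ_{j≠i} q_j = 0.
Imposing symmetry (q_j = q for all j) turns Σ_{j≠i} q_j into 2q, so 53 = 10q and q = 5.3.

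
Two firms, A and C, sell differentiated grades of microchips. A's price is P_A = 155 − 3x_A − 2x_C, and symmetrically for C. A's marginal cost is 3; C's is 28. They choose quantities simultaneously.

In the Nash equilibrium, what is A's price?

Firm A's profit: π = x_A(155 − 3x_A − 2x_C) − 3x_A.
∂π/∂x_A = 152 − 6x_A − 2x_C = 0 ⇒ x_A = 76/3 − (1/3)x_C.
Similarly x_C = 127/6 − (1/3)x_A.
Plugging x_C into A's best response: x_A = 76/3 − (1/3)(127/6 − (1/3)x_A) ⇒ (8/9)x_A = 329/18, so x_A = 20.5625.
Then x_C = 127/6 − (1/3)·20.5625 = 14.3125.
P_A = 155 − 3·20.5625 − 2·14.3125 = 64.6875.

64.6875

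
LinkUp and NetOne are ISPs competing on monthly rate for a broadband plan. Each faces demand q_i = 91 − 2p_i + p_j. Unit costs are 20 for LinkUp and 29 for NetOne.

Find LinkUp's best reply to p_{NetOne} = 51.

LinkUp's profit: π = (p_{LinkUp} − 20)(91 − 2p_{LinkUp} + p_{NetOne}).
∂π/∂p_{LinkUp} = 131 − 4p_{LinkUp} + p_{NetOne} = 0 ⇒ p_{LinkUp} = 32.75 + 0.25p_{NetOne}.
At p_{NetOne} = 51: p_{LinkUp} = 32.75 + 0.25·51 = 45.5.

45.5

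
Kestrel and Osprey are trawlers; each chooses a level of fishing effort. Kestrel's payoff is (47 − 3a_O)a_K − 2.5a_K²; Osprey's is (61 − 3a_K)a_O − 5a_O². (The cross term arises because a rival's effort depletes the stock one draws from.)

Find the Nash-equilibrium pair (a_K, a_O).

7, 4

Expanding Kestrel's payoff: 47a_K − 3a_Oa_K − 2.5a_K².
∂π/∂a_K = 47 − 3a_O − 5a_K = 0, so a_K = 9.4 − 0.6a_O.
Likewise for Osprey: a_O = 6.1 − 0.3a_K.
Plugging a_O into Kestrel's best response: a_K = 9.4 − 0.6(6.1 − 0.3a_K) ⇒ 0.82a_K = 5.74, so a_K = 7.
Then a_O = 6.1 − 0.3·7 = 4.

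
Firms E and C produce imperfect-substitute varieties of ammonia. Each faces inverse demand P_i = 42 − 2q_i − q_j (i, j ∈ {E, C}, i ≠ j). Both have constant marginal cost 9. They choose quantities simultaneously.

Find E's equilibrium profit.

Firm E's profit: π = q_E(42 − 2q_E − q_C) − 9q_E.
∂π/∂q_E = 33 − 4q_E − q_C = 0 ⇒ q_E = 8.25 − 0.25q_C.
The game is symmetric, so in equilibrium q_C = q_E: the reaction function gives 1.25q_E = 8.25, hence q_E = 6.6.
P_E = 42 − 2·6.6 − 6.6 = 22.2.
Profit = (22.2 − 9)·6.6 = 87.12.

87.12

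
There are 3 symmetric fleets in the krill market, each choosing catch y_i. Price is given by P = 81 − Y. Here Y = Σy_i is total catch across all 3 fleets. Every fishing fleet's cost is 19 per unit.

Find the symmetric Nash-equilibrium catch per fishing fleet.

A representative fishing fleet's profit is π_i = y_i(81 − Y) − 19y_i, with Y = y_i + Σ_{j≠i} y_j.
First-order condition: 62 − 2y_i − Σ_{j≠i} y_j = 0.
Imposing symmetry (y_j = y for all j) turns Σ_{j≠i} y_j into 2y, so 62 = 4y and y = 15.5.

15.5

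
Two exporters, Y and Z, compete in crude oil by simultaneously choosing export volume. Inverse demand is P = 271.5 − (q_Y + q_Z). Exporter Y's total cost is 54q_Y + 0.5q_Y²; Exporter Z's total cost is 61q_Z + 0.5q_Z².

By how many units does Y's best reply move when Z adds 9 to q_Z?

-3

Exporter Y's profit: π = q_Y(271.5 − (q_Y + q_Z)) − 54q_Y − 0.5q_Y².
∂π/∂q_Y = 217.5 − 3q_Y − q_Z = 0, so q_Y = 72.5 − (1/3)q_Z.
The reaction-function slope is −1/3, so a 9-unit rise in q_Z moves q_Y by −1/3 × 9 = −3. Y's best response falls — the actions are strategic substitutes.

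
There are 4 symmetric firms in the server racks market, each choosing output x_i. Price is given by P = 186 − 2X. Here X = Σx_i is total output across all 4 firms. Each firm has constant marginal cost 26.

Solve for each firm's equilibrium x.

A representative firm's profit is π_i = x_i(186 − 2X) − 26x_i, with X = x_i + Σ_{j≠i} x_j.
First-order condition: 160 − 4x_i − 2Σ_{j≠i} x_j = 0.
In a symmetric equilibrium every firm chooses the same x, so Σ_{j≠i} x_j = 3x. The condition becomes 160 − 10x = 0, giving x = 160/10 = 16.

16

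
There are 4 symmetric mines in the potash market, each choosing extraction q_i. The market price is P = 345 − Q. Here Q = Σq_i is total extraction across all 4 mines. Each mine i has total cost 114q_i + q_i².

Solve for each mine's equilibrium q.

33

A representative mine's profit is π_i = q_i(345 − Q) − 114q_i − q_i², with Q = q_i + Σ_{j≠i} q_j.
First-order condition: 231 − 4q_i − Σ_{j≠i} q_j = 0.
In a symmetric equilibrium every mine chooses the same q, so Σ_{j≠i} q_j = 3q. The condition becomes 231 − 7q = 0, giving q = 231/7 = 33.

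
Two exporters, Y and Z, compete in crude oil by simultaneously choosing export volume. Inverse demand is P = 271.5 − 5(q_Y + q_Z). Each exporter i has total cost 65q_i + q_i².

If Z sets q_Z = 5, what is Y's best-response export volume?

15.125

Exporter Y's profit: π = q_Y(271.5 − 5(q_Y + q_Z)) − 65q_Y − q_Y².
∂π/∂q_Y = 206.5 − 12q_Y − 5q_Z = 0, so q_Y = 413/24 − (5/12)q_Z.
At q_Z = 5: q_Y = 413/24 − (5/12)·5 = 15.125.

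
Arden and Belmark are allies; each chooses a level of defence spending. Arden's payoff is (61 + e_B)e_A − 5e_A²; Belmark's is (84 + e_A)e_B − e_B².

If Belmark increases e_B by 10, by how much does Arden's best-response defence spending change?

Expanding Arden's payoff: 61e_A + e_Be_A − 5e_A².
∂π/∂e_A = 61 + e_B − 10e_A = 0, so e_A = 6.1 + 0.1e_B.
The reaction-function slope is 0.1, so a 10-unit rise in e_B moves e_A by 0.1 × 10 = 1. Arden's best response rises — the actions are strategic complements.

1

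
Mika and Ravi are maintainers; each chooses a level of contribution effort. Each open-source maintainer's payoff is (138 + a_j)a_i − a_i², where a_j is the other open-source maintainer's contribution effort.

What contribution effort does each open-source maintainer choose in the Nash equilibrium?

Mika's payoff is (138 + a_R)a_M − a_M².
∂π/∂a_M = 138 + a_R − 2a_M = 0, so a_M = 69 + 0.5a_R.
The game is symmetric, so in equilibrium a_R = a_M: the reaction function gives 0.5a_M = 69, hence a_M = 138.

138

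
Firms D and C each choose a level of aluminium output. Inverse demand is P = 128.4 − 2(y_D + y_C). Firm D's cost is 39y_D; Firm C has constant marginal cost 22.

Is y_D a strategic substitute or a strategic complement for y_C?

Firm D's profit: π = y_D(128.4 − 2(y_D + y_C)) − 39y_D.
∂π/∂y_D = 89.4 − 4y_D − 2y_C = 0, so y_D = 22.35 − 0.5y_C.
The best-response slope dy_D/dy_C = −0.5 < 0: the reaction function is downward-sloping, so the choices are strategic substitutes.

strategic substitutes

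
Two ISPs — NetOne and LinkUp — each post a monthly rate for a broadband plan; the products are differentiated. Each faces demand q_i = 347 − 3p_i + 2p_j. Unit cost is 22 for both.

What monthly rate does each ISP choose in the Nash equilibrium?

NetOne's profit: π = (p_{NetOne} − 22)(347 − 3p_{NetOne} + 2p_{LinkUp}).
∂π/∂p_{NetOne} = 413 − 6p_{NetOne} + 2p_{LinkUp} = 0 ⇒ p_{NetOne} = 413/6 + (1/3)p_{LinkUp}.
By symmetry p_{LinkUp} = p_{NetOne}; substituting into the reaction function, (2/3)p_{NetOne} = 413/6 and p_{NetOne} = 103.25.

103.25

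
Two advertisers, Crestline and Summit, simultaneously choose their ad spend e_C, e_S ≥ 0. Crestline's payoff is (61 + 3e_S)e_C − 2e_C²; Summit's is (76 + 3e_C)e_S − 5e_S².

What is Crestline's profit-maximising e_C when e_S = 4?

18.25

Expanding Crestline's payoff: 61e_C + 3e_Se_C − 2e_C².
∂π/∂e_C = 61 + 3e_S − 4e_C = 0, so e_C = 15.25 + 0.75e_S.
At e_S = 4: e_C = 15.25 + 0.75·4 = 18.25.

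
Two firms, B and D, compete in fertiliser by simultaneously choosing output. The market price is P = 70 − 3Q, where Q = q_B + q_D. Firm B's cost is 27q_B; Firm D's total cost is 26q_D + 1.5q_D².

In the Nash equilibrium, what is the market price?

Firm B's profit: π = q_B(70 − 3(q_B + q_D)) − 27q_B.
∂π/∂q_B = 43 − 6q_B − 3q_D = 0, so q_B = 43/6 − 0.5q_D.
For D: ∂π/∂q_D = 44 − 9q_D − 3q_B = 0 ⇒ q_D = 44/9 − (1/3)q_B.
Solving the two reaction functions simultaneously: (1 − (−0.5)(−1/3))q_B = 43/6 − 0.5·(44/9), so (5/6)q_B = 85/18 and q_B = 17/3.
Then q_D = 44/9 − (1/3)·(17/3) = 3.
Equilibrium price: P = 70 − 3·(26/3) = 44.

44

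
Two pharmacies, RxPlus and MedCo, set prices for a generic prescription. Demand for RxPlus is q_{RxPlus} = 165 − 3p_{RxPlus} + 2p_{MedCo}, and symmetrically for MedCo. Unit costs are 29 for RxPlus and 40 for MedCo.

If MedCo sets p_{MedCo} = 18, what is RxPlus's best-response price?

RxPlus's profit: π = (p_{RxPlus} − 29)(165 − 3p_{RxPlus} + 2p_{MedCo}).
∂π/∂p_{RxPlus} = 252 − 6p_{RxPlus} + 2p_{MedCo} = 0 ⇒ p_{RxPlus} = 42 + (1/3)p_{MedCo}.
At p_{MedCo} = 18: p_{RxPlus} = 42 + (1/3)·18 = 48.

48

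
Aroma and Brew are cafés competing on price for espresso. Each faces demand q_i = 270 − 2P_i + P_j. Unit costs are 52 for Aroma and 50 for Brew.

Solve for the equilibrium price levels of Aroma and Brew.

124.4, 123.6

Aroma's profit: π = (P_{Aroma} − 52)(270 − 2P_{Aroma} + P_{Brew}).
∂π/∂P_{Aroma} = 374 − 4P_{Aroma} + P_{Brew} = 0 ⇒ P_{Aroma} = 93.5 + 0.25P_{Brew}.
Similarly P_{Brew} = 92.5 + 0.25P_{Aroma}.
Substituting the second reaction function into the first: P_{Aroma} = 93.5 + 0.25(92.5 + 0.25P_{Aroma}), which gives 0.9375P_{Aroma} = 116.625 ⇒ P_{Aroma} = 124.4.
Then P_{Brew} = 92.5 + 0.25·124.4 = 123.6.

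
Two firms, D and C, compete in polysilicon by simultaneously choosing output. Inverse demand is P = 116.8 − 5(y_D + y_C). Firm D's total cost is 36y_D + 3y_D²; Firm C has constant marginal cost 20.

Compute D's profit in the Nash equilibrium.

Firm D's profit: π = y_D(116.8 − 5(y_D + y_C)) − 36y_D − 3y_D².
∂π/∂y_D = 80.8 − 16y_D − 5y_C = 0, so y_D = 5.05 − 0.3125y_C.
For C: ∂π/∂y_C = 96.8 − 10y_C − 5y_D = 0 ⇒ y_C = 9.68 − 0.5y_D.
Solving the two reaction functions simultaneously: (1 − (−0.3125)(−0.5))y_D = 5.05 − 0.3125·9.68, so (27/32)y_D = 2.025 and y_D = 2.4.
Then y_C = 9.68 − 0.5·2.4 = 8.48.
Price P = 116.8 − 5·10.88 = 62.4.
D's profit: (62.4 − 36)·2.4 − 3(2.4)² = 46.08.

46.08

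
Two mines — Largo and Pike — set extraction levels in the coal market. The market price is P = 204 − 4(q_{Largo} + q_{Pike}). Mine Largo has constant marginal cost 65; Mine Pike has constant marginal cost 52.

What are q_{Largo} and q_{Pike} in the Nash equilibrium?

10.5, 13.75

Mine Largo's profit: π = q_{Largo}(204 − 4(q_{Largo} + q_{Pike})) − 65q_{Largo}.
∂π/∂q_{Largo} = 139 − 8q_{Largo} − 4q_{Pike} = 0, so q_{Largo} = 17.375 − 0.5q_{Pike}.
By the same steps for Pike: q_{Pike} = 19 − 0.5q_{Largo}.
Solving the two reaction functions simultaneously: (1 − (−0.5)(−0.5))q_{Largo} = 17.375 − 0.5·19, so 0.75q_{Largo} = 7.875 and q_{Largo} = 10.5.
Then q_{Pike} = 19 − 0.5·10.5 = 13.75.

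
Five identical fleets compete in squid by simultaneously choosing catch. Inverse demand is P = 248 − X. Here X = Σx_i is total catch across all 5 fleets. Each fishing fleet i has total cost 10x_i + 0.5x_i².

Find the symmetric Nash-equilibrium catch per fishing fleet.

A representative fishing fleet's profit is π_i = x_i(248 − X) − 10x_i − 0.5x_i², with X = x_i + Σ_{j≠i} x_j.
First-order condition: 238 − 3x_i − Σ_{j≠i} x_j = 0.
In a symmetric equilibrium every fishing fleet chooses the same x, so Σ_{j≠i} x_j = 4x. The condition becomes 238 − 7x = 0, giving x = 238/7 = 34.

34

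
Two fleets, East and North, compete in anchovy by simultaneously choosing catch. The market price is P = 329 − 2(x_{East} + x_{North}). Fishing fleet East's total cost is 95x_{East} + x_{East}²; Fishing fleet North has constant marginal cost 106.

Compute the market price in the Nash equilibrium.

193

Fishing fleet East's profit: π = x_{East}(329 − 2(x_{East} + x_{North})) − 95x_{East} − x_{East}².
∂π/∂x_{East} = 234 − 6x_{East} − 2x_{North} = 0, so x_{East} = 39 − (1/3)x_{North}.
For North: ∂π/∂x_{North} = 223 − 4x_{North} − 2x_{East} = 0 ⇒ x_{North} = 55.75 − 0.5x_{East}.
Solving the two reaction functions simultaneously: (1 − (−1/3)(−0.5))x_{East} = 39 − (1/3)·55.75, so (5/6)x_{East} = 245/12 and x_{East} = 24.5.
Then x_{North} = 55.75 − 0.5·24.5 = 43.5.
Equilibrium price: P = 329 − 2·68 = 193.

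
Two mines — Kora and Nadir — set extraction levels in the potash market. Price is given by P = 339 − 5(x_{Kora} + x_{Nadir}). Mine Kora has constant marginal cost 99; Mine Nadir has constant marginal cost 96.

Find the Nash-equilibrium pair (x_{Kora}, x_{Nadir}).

15.8, 16.4

Mine Kora's profit: π = x_{Kora}(339 − 5(x_{Kora} + x_{Nadir})) − 99x_{Kora}.
∂π/∂x_{Kora} = 240 − 10x_{Kora} − 5x_{Nadir} = 0, so x_{Kora} = 24 − 0.5x_{Nadir}.
By the same steps for Nadir: x_{Nadir} = 24.3 − 0.5x_{Kora}.
Solving the two reaction functions simultaneously: (1 − (−0.5)(−0.5))x_{Kora} = 24 − 0.5·24.3, so 0.75x_{Kora} = 11.85 and x_{Kora} = 15.8.
Then x_{Nadir} = 24.3 − 0.5·15.8 = 16.4.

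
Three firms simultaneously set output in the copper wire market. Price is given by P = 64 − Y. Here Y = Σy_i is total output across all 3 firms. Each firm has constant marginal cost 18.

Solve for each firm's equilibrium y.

A representative firm's profit is π_i = y_i(64 − Y) − 18y_i, with Y = y_i + Σ_{j≠i} y_j.
First-order condition: 46 − 2y_i − Σ_{j≠i} y_j = 0.
In a symmetric equilibrium every firm chooses the same y, so Σ_{j≠i} y_j = 2y. The condition becomes 46 − 4y = 0, giving y = 46/4 = 11.5.

11.5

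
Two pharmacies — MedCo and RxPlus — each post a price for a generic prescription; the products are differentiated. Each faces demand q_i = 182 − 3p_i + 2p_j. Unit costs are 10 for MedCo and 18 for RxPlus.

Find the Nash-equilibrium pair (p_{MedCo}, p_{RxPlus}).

MedCo's profit: π = (p_{MedCo} − 10)(182 − 3p_{MedCo} + 2p_{RxPlus}).
∂π/∂p_{MedCo} = 212 − 6p_{MedCo} + 2p_{RxPlus} = 0 ⇒ p_{MedCo} = 106/3 + (1/3)p_{RxPlus}.
Similarly p_{RxPlus} = 118/3 + (1/3)p_{MedCo}.
Plugging p_{RxPlus} into MedCo's best response: p_{MedCo} = 106/3 + (1/3)(118/3 + (1/3)p_{MedCo}) ⇒ (8/9)p_{MedCo} = 436/9, so p_{MedCo} = 54.5.
Then p_{RxPlus} = 118/3 + (1/3)·54.5 = 57.5.

54.5, 57.5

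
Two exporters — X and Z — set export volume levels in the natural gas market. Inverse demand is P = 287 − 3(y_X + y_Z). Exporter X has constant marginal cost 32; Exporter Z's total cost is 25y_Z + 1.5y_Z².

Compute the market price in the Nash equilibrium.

132.6

Exporter X's profit: π = y_X(287 − 3(y_X + y_Z)) − 32y_X.
∂π/∂y_X = 255 − 6y_X − 3y_Z = 0, so y_X = 42.5 − 0.5y_Z.
For Z: ∂π/∂y_Z = 262 − 9y_Z − 3y_X = 0 ⇒ y_Z = 262/9 − (1/3)y_X.
Plugging y_Z into X's best response: y_X = 42.5 − 0.5(262/9 − (1/3)y_X) ⇒ (5/6)y_X = 503/18, so y_X = 503/15.
Then y_Z = 262/9 − (1/3)·(503/15) = 269/15.
Equilibrium price: P = 287 − 3·(772/15) = 132.6.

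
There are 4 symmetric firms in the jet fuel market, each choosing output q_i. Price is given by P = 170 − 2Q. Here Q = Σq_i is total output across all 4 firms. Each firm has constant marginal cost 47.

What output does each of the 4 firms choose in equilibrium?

A representative firm's profit is π_i = q_i(170 − 2Q) − 47q_i, with Q = q_i + Σ_{j≠i} q_j.
First-order condition: 123 − 4q_i − 2Σ_{j≠i} q_j = 0.
Imposing symmetry (q_j = q for all j) turns Σ_{j≠i} q_j into 3q, so 123 = 10q and q = 12.3.

12.3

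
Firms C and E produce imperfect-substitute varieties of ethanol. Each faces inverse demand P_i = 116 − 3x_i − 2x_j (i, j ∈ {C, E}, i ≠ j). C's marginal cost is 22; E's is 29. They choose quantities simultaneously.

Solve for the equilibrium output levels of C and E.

Firm C's profit: π = x_C(116 − 3x_C − 2x_E) − 22x_C.
∂π/∂x_C = 94 − 6x_C − 2x_E = 0 ⇒ x_C = 47/3 − (1/3)x_E.
Similarly x_E = 14.5 − (1/3)x_C.
Substituting the second reaction function into the first: x_C = 47/3 − (1/3)(14.5 − (1/3)x_C), which gives (8/9)x_C = 65/6 ⇒ x_C = 12.1875.
Then x_E = 14.5 − (1/3)·12.1875 = 10.4375.

12.1875, 10.4375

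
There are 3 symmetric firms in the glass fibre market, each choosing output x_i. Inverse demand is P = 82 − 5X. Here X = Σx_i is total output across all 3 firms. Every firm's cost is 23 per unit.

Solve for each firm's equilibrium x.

2.95

A representative firm's profit is π_i = x_i(82 − 5X) − 23x_i, with X = x_i + Σ_{j≠i} x_j.
First-order condition: 59 − 10x_i − 5Σ_{j≠i} x_j = 0.
Imposing symmetry (x_j = x for all j) turns Σ_{j≠i} x_j into 2x, so 59 = 20x and x = 2.95.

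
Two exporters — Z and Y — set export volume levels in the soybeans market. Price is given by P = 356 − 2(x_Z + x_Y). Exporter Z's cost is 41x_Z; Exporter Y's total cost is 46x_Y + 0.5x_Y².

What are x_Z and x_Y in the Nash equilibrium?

59.6875, 38.125

Exporter Z's profit: π = x_Z(356 − 2(x_Z + x_Y)) − 41x_Z.
∂π/∂x_Z = 315 − 4x_Z − 2x_Y = 0, so x_Z = 78.75 − 0.5x_Y.
For Y: ∂π/∂x_Y = 310 − 5x_Y − 2x_Z = 0 ⇒ x_Y = 62 − 0.4x_Z.
Solving the two reaction functions simultaneously: (1 − (−0.5)(−0.4))x_Z = 78.75 − 0.5·62, so 0.8x_Z = 47.75 and x_Z = 59.6875.
Then x_Y = 62 − 0.4·59.6875 = 38.125.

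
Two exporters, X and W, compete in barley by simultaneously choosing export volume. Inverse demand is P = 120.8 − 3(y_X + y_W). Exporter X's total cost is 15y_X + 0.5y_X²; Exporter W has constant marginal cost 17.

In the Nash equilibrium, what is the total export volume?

Exporter X's profit: π = y_X(120.8 − 3(y_X + y_W)) − 15y_X − 0.5y_X².
∂π/∂y_X = 105.8 − 7y_X − 3y_W = 0, so y_X = 529/35 − (3/7)y_W.
For W: ∂π/∂y_W = 103.8 − 6y_W − 3y_X = 0 ⇒ y_W = 17.3 − 0.5y_X.
Plugging y_W into X's best response: y_X = 529/35 − (3/7)(17.3 − 0.5y_X) ⇒ (11/14)y_X = 7.7, so y_X = 9.8.
Then y_W = 17.3 − 0.5·9.8 = 12.4.
Total export volume: 9.8 + 12.4 = 22.2.

22.2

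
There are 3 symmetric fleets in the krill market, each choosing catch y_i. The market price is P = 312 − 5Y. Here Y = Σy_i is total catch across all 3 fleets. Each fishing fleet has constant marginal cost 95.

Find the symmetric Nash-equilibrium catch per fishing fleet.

A representative fishing fleet's profit is π_i = y_i(312 − 5Y) − 95y_i, with Y = y_i + Σ_{j≠i} y_j.
First-order condition: 217 − 10y_i − 5Σ_{j≠i} y_j = 0.
With identical fishing fleets, set every y_j = y: then 217 − 10y − 10y = 0, i.e. y = 217/20 = 10.85.

10.85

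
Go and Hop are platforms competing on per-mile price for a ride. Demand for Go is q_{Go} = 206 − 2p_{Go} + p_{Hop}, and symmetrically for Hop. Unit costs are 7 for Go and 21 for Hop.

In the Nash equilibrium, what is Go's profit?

9302.48

Go's profit: π = (p_{Go} − 7)(206 − 2p_{Go} + p_{Hop}).
∂π/∂p_{Go} = 220 − 4p_{Go} + p_{Hop} = 0 ⇒ p_{Go} = 55 + 0.25p_{Hop}.
Similarly p_{Hop} = 62 + 0.25p_{Go}.
Substituting the second reaction function into the first: p_{Go} = 55 + 0.25(62 + 0.25p_{Go}), which gives 0.9375p_{Go} = 70.5 ⇒ p_{Go} = 75.2.
Then p_{Hop} = 62 + 0.25·75.2 = 80.8.
q_{Go} = 206 − 2·75.2 + 80.8 = 136.4.
Profit = (75.2 − 7)·136.4 = 9302.48.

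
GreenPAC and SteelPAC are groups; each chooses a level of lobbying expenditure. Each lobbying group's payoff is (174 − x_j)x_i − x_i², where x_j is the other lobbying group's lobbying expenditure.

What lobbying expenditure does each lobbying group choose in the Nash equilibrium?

58

GreenPAC's payoff is (174 − x_S)x_G − x_G².
∂π/∂x_G = 174 − x_S − 2x_G = 0, so x_G = 87 − 0.5x_S.
By symmetry x_S = x_G; substituting into the reaction function, 1.5x_G = 87 and x_G = 58.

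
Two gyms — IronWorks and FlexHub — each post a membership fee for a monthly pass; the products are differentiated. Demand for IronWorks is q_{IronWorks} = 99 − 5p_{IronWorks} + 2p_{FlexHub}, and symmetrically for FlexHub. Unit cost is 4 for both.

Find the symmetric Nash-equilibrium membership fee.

14.875

IronWorks's profit: π = (p_{IronWorks} − 4)(99 − 5p_{IronWorks} + 2p_{FlexHub}).
∂π/∂p_{IronWorks} = 119 − 10p_{IronWorks} + 2p_{FlexHub} = 0 ⇒ p_{IronWorks} = 11.9 + 0.2p_{FlexHub}.
By symmetry p_{FlexHub} = p_{IronWorks}; substituting into the reaction function, 0.8p_{IronWorks} = 11.9 and p_{IronWorks} = 14.875.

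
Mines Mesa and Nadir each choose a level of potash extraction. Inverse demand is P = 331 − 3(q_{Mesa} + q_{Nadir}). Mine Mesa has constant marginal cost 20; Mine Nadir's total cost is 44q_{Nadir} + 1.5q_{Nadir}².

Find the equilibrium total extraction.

60.6

Mine Mesa's profit: π = q_{Mesa}(331 − 3(q_{Mesa} + q_{Nadir})) − 20q_{Mesa}.
∂π/∂q_{Mesa} = 311 − 6q_{Mesa} − 3q_{Nadir} = 0, so q_{Mesa} = 311/6 − 0.5q_{Nadir}.
For Nadir: ∂π/∂q_{Nadir} = 287 − 9q_{Nadir} − 3q_{Mesa} = 0 ⇒ q_{Nadir} = 287/9 − (1/3)q_{Mesa}.
Plugging q_{Nadir} into Mesa's best response: q_{Mesa} = 311/6 − 0.5(287/9 − (1/3)q_{Mesa}) ⇒ (5/6)q_{Mesa} = 323/9, so q_{Mesa} = 646/15.
Then q_{Nadir} = 287/9 − (1/3)·(646/15) = 263/15.
Total extraction: 646/15 + 263/15 = 60.6.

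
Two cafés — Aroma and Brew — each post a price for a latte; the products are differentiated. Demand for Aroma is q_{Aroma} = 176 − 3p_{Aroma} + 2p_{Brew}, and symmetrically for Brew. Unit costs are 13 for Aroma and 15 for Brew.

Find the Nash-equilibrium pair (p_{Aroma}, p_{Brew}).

Aroma's profit: π = (p_{Aroma} − 13)(176 − 3p_{Aroma} + 2p_{Brew}).
∂π/∂p_{Aroma} = 215 − 6p_{Aroma} + 2p_{Brew} = 0 ⇒ p_{Aroma} = 215/6 + (1/3)p_{Brew}.
Similarly p_{Brew} = 221/6 + (1/3)p_{Aroma}.
Solving the two reaction functions simultaneously: (1 − (1/3)(1/3))p_{Aroma} = 215/6 + (1/3)·(221/6), so (8/9)p_{Aroma} = 433/9 and p_{Aroma} = 54.125.
Then p_{Brew} = 221/6 + (1/3)·54.125 = 54.875.

54.125, 54.875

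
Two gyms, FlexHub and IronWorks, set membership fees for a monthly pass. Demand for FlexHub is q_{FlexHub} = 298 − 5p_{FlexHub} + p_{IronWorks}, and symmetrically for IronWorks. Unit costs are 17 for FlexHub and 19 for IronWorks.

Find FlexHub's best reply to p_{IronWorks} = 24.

FlexHub's profit: π = (p_{FlexHub} − 17)(298 − 5p_{FlexHub} + p_{IronWorks}).
∂π/∂p_{FlexHub} = 383 − 10p_{FlexHub} + p_{IronWorks} = 0 ⇒ p_{FlexHub} = 38.3 + 0.1p_{IronWorks}.
At p_{IronWorks} = 24: p_{FlexHub} = 38.3 + 0.1·24 = 40.7.

40.7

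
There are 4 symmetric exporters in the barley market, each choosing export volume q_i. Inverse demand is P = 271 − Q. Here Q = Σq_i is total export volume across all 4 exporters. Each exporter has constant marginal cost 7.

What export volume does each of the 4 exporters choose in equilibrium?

52.8

A representative exporter's profit is π_i = q_i(271 − Q) − 7q_i, with Q = q_i + Σ_{j≠i} q_j.
First-order condition: 264 − 2q_i − Σ_{j≠i} q_j = 0.
In a symmetric equilibrium every exporter chooses the same q, so Σ_{j≠i} q_j = 3q. The condition becomes 264 − 5q = 0, giving q = 264/5 = 52.8.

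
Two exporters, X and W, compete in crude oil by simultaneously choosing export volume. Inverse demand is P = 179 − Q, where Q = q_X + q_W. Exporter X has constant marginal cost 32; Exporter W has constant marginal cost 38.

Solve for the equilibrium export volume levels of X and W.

Exporter X's profit: π = q_X(179 − (q_X + q_W)) − 32q_X.
∂π/∂q_X = 147 − 2q_X − q_W = 0, so q_X = 73.5 − 0.5q_W.
By the same steps for W: q_W = 70.5 − 0.5q_X.
Solving the two reaction functions simultaneously: (1 − (−0.5)(−0.5))q_X = 73.5 − 0.5·70.5, so 0.75q_X = 38.25 and q_X = 51.
Then q_W = 70.5 − 0.5·51 = 45.

51, 45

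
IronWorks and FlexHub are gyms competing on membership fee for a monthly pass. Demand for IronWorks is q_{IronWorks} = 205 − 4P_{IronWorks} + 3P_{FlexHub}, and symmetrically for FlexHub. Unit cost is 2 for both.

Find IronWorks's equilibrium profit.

IronWorks's profit: π = (P_{IronWorks} − 2)(205 − 4P_{IronWorks} + 3P_{FlexHub}).
∂π/∂P_{IronWorks} = 213 − 8P_{IronWorks} + 3P_{FlexHub} = 0 ⇒ P_{IronWorks} = 26.625 + 0.375P_{FlexHub}.
Setting P_{IronWorks} = P_{FlexHub} in the reaction function: P_{IronWorks} = 26.625 + 0.375P_{IronWorks}, so P_{IronWorks} = 26.625 / 0.625 = 42.6.
q_{IronWorks} = 205 − 4·42.6 + 3·42.6 = 162.4.
Profit = (42.6 − 2)·162.4 = 6593.44.

6593.44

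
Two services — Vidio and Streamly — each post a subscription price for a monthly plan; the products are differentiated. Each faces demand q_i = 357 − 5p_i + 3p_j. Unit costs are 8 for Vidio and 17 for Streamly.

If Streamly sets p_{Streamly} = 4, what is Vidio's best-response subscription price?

Vidio's profit: π = (p_{Vidio} − 8)(357 − 5p_{Vidio} + 3p_{Streamly}).
∂π/∂p_{Vidio} = 397 − 10p_{Vidio} + 3p_{Streamly} = 0 ⇒ p_{Vidio} = 39.7 + 0.3p_{Streamly}.
At p_{Streamly} = 4: p_{Vidio} = 39.7 + 0.3·4 = 40.9.

40.9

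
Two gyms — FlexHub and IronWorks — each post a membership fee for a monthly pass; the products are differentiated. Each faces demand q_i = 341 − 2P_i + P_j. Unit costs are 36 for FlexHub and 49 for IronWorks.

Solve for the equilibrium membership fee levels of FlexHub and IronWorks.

FlexHub's profit: π = (P_{FlexHub} − 36)(341 − 2P_{FlexHub} + P_{IronWorks}).
∂π/∂P_{FlexHub} = 413 − 4P_{FlexHub} + P_{IronWorks} = 0 ⇒ P_{FlexHub} = 103.25 + 0.25P_{IronWorks}.
Similarly P_{IronWorks} = 109.75 + 0.25P_{FlexHub}.
Solving the two reaction functions simultaneously: (1 − (0.25)(0.25))P_{FlexHub} = 103.25 + 0.25·109.75, so 0.9375P_{FlexHub} = 130.6875 and P_{FlexHub} = 139.4.
Then P_{IronWorks} = 109.75 + 0.25·139.4 = 144.6.

139.4, 144.6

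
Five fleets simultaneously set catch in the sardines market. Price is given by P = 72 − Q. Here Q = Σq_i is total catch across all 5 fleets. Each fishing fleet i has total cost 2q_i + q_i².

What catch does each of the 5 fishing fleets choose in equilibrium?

A representative fishing fleet's profit is π_i = q_i(72 − Q) − 2q_i − q_i², with Q = q_i + Σ_{j≠i} q_j.
First-order condition: 70 − 4q_i − Σ_{j≠i} q_j = 0.
Imposing symmetry (q_j = q for all j) turns Σ_{j≠i} q_j into 4q, so 70 = 8q and q = 8.75.

8.75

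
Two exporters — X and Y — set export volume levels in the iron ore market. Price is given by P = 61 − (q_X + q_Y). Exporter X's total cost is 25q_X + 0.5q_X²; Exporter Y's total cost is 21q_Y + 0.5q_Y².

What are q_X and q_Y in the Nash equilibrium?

Exporter X's profit: π = q_X(61 − (q_X + q_Y)) − 25q_X − 0.5q_X².
∂π/∂q_X = 36 − 3q_X − q_Y = 0, so q_X = 12 − (1/3)q_Y.
By the same steps for Y: q_Y = 40/3 − (1/3)q_X.
Plugging q_Y into X's best response: q_X = 12 − (1/3)(40/3 − (1/3)q_X) ⇒ (8/9)q_X = 68/9, so q_X = 8.5.
Then q_Y = 40/3 − (1/3)·8.5 = 10.5.

8.5, 10.5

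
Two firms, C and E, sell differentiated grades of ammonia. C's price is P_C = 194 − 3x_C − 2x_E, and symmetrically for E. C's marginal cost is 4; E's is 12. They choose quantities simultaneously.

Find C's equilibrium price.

76.75

Firm C's profit: π = x_C(194 − 3x_C − 2x_E) − 4x_C.
∂π/∂x_C = 190 − 6x_C − 2x_E = 0 ⇒ x_C = 95/3 − (1/3)x_E.
Similarly x_E = 91/3 − (1/3)x_C.
Solving the two reaction functions simultaneously: (1 − (−1/3)(−1/3))x_C = 95/3 − (1/3)·(91/3), so (8/9)x_C = 194/9 and x_C = 24.25.
Then x_E = 91/3 − (1/3)·24.25 = 22.25.
P_C = 194 − 3·24.25 − 2·22.25 = 76.75.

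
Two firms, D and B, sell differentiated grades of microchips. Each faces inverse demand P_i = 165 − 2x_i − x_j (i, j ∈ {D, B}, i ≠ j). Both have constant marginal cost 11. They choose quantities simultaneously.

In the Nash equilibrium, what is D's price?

72.6

Firm D's profit: π = x_D(165 − 2x_D − x_B) − 11x_D.
∂π/∂x_D = 154 − 4x_D − x_B = 0 ⇒ x_D = 38.5 − 0.25x_B.
Setting x_D = x_B in the reaction function: x_D = 38.5 − 0.25x_D, so x_D = 38.5 / 1.25 = 30.8.
P_D = 165 − 2·30.8 − 30.8 = 72.6.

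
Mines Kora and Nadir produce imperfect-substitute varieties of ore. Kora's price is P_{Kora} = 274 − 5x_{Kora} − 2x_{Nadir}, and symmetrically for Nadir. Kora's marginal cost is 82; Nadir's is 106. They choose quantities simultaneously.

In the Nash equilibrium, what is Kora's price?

164.5

Mine Kora's profit: π = x_{Kora}(274 − 5x_{Kora} − 2x_{Nadir}) − 82x_{Kora}.
∂π/∂x_{Kora} = 192 − 10x_{Kora} − 2x_{Nadir} = 0 ⇒ x_{Kora} = 19.2 − 0.2x_{Nadir}.
Similarly x_{Nadir} = 16.8 − 0.2x_{Kora}.
Plugging x_{Nadir} into Kora's best response: x_{Kora} = 19.2 − 0.2(16.8 − 0.2x_{Kora}) ⇒ 0.96x_{Kora} = 15.84, so x_{Kora} = 16.5.
Then x_{Nadir} = 16.8 − 0.2·16.5 = 13.5.
P_{Kora} = 274 − 5·16.5 − 2·13.5 = 164.5.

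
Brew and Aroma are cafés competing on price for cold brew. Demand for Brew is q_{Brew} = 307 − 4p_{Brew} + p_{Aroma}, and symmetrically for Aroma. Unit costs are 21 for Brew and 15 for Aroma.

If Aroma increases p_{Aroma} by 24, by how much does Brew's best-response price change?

3

Brew's profit: π = (p_{Brew} − 21)(307 − 4p_{Brew} + p_{Aroma}).
∂π/∂p_{Brew} = 391 − 8p_{Brew} + p_{Aroma} = 0 ⇒ p_{Brew} = 48.875 + 0.125p_{Aroma}.
The reaction-function slope is 0.125, so a 24-unit rise in p_{Aroma} moves p_{Brew} by 0.125 × 24 = 3. Brew's best response rises — the actions are strategic complements.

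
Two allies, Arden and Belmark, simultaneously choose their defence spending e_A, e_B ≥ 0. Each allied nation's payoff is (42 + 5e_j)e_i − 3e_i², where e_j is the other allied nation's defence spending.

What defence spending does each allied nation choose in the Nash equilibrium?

Arden's payoff is (42 + 5e_B)e_A − 3e_A².
∂π/∂e_A = 42 + 5e_B − 6e_A = 0, so e_A = 7 + (5/6)e_B.
Setting e_A = e_B in the reaction function: e_A = 7 + (5/6)e_A, so e_A = 7 / (1/6) = 42.

42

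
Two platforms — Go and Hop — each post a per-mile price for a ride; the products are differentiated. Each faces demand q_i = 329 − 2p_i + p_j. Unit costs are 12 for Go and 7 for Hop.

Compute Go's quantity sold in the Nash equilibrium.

Go's profit: π = (p_{Go} − 12)(329 − 2p_{Go} + p_{Hop}).
∂π/∂p_{Go} = 353 − 4p_{Go} + p_{Hop} = 0 ⇒ p_{Go} = 88.25 + 0.25p_{Hop}.
Similarly p_{Hop} = 85.75 + 0.25p_{Go}.
Plugging p_{Hop} into Go's best response: p_{Go} = 88.25 + 0.25(85.75 + 0.25p_{Go}) ⇒ 0.9375p_{Go} = 109.6875, so p_{Go} = 117.
Then p_{Hop} = 85.75 + 0.25·117 = 115.
q_{Go} = 329 − 2·117 + 115 = 210.

210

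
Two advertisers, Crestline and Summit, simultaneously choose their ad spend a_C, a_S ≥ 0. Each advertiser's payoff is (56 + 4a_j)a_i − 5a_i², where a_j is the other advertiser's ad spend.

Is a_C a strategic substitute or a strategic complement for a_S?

strategic complements

Crestline's payoff is (56 + 4a_S)a_C − 5a_C².
∂π/∂a_C = 56 + 4a_S − 10a_C = 0, so a_C = 5.6 + 0.4a_S.
The best-response slope da_C/da_S = 0.4 > 0: the reaction function is upward-sloping, so the choices are strategic complements.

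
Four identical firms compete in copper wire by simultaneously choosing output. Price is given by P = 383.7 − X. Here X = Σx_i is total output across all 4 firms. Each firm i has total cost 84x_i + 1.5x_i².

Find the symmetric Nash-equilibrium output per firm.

37.4625

A representative firm's profit is π_i = x_i(383.7 − X) − 84x_i − 1.5x_i², with X = x_i + Σ_{j≠i} x_j.
First-order condition: 299.7 − 5x_i − Σ_{j≠i} x_j = 0.
In a symmetric equilibrium every firm chooses the same x, so Σ_{j≠i} x_j = 3x. The condition becomes 299.7 − 8x = 0, giving x = 299.7/8 = 37.4625.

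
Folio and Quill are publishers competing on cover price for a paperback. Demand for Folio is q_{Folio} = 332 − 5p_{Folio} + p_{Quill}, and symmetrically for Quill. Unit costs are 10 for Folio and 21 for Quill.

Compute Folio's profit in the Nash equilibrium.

Folio's profit: π = (p_{Folio} − 10)(332 − 5p_{Folio} + p_{Quill}).
∂π/∂p_{Folio} = 382 − 10p_{Folio} + p_{Quill} = 0 ⇒ p_{Folio} = 38.2 + 0.1p_{Quill}.
Similarly p_{Quill} = 43.7 + 0.1p_{Folio}.
Solving the two reaction functions simultaneously: (1 − (0.1)(0.1))p_{Folio} = 38.2 + 0.1·43.7, so 0.99p_{Folio} = 42.57 and p_{Folio} = 43.
Then p_{Quill} = 43.7 + 0.1·43 = 48.
q_{Folio} = 332 − 5·43 + 48 = 165.
Profit = (43 − 10)·165 = 5445.

5445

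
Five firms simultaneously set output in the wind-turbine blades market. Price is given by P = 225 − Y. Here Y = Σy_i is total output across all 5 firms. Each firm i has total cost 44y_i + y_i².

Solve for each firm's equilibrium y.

22.625

A representative firm's profit is π_i = y_i(225 − Y) − 44y_i − y_i², with Y = y_i + Σ_{j≠i} y_j.
First-order condition: 181 − 4y_i − Σ_{j≠i} y_j = 0.
In a symmetric equilibrium every firm chooses the same y, so Σ_{j≠i} y_j = 4y. The condition becomes 181 − 8y = 0, giving y = 181/8 = 22.625.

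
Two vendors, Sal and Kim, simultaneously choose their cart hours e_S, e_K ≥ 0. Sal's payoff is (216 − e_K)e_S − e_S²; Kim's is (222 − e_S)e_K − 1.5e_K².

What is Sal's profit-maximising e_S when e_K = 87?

64.5

Expanding Sal's payoff: 216e_S − e_Ke_S − e_S².
∂π/∂e_S = 216 − e_K − 2e_S = 0, so e_S = 108 − 0.5e_K.
At e_K = 87: e_S = 108 − 0.5·87 = 64.5.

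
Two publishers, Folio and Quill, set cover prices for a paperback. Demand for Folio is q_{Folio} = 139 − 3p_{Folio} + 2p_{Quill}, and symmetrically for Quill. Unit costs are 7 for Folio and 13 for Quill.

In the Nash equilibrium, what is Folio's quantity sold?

102.375

Folio's profit: π = (p_{Folio} − 7)(139 − 3p_{Folio} + 2p_{Quill}).
∂π/∂p_{Folio} = 160 − 6p_{Folio} + 2p_{Quill} = 0 ⇒ p_{Folio} = 80/3 + (1/3)p_{Quill}.
Similarly p_{Quill} = 89/3 + (1/3)p_{Folio}.
Solving the two reaction functions simultaneously: (1 − (1/3)(1/3))p_{Folio} = 80/3 + (1/3)·(89/3), so (8/9)p_{Folio} = 329/9 and p_{Folio} = 41.125.
Then p_{Quill} = 89/3 + (1/3)·41.125 = 43.375.
q_{Folio} = 139 − 3·41.125 + 2·43.375 = 102.375.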